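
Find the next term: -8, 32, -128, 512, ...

Ratios: 32 / -8 = -4.0
This is a geometric sequence with common ratio r = -4.
Next term = 512 * -4 = -2048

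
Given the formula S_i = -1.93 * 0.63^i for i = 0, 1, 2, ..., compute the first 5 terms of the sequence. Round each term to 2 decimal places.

This is a geometric sequence.
i=0: S_0 = -1.93 * 0.63^0 = -1.93
i=1: S_1 = -1.93 * 0.63^1 ≈ -1.22
i=2: S_2 = -1.93 * 0.63^2 ≈ -0.77
i=3: S_3 = -1.93 * 0.63^3 ≈ -0.48
i=4: S_4 = -1.93 * 0.63^4 ≈ -0.3
The first 5 terms are: [-1.93, -1.22, -0.77, -0.48, -0.3]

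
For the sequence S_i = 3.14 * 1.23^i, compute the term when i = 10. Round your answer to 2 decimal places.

S_10 = 3.14 * 1.23^10 ≈ 3.14 * 7.9259 ≈ 24.89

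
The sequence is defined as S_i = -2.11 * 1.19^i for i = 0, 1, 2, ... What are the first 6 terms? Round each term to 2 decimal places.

This is a geometric sequence.
i=0: S_0 = -2.11 * 1.19^0 = -2.11
i=1: S_1 = -2.11 * 1.19^1 ≈ -2.51
i=2: S_2 = -2.11 * 1.19^2 ≈ -2.99
i=3: S_3 = -2.11 * 1.19^3 ≈ -3.56
i=4: S_4 = -2.11 * 1.19^4 ≈ -4.23
i=5: S_5 = -2.11 * 1.19^5 ≈ -5.04
The first 6 terms are: [-2.11, -2.51, -2.99, -3.56, -4.23, -5.04]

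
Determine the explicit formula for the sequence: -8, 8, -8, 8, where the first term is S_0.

Check ratios: 8 / -8 = -1.0
Common ratio r = -1.
First term a = -8.
Formula: S_i = -8 * (-1)^i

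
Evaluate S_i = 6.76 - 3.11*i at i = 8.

S_8 = 6.76 + -3.11*8 = 6.76 + -24.88 = -18.12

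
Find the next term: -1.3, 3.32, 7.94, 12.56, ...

Differences: 3.32 - -1.3 = 4.62
This is an arithmetic sequence with common difference d = 4.62.
Next term = 12.56 + 4.62 = 17.18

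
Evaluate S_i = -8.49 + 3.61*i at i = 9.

S_9 = -8.49 + 3.61*9 = -8.49 + 32.49 = 24.0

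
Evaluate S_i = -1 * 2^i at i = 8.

S_8 = -1 * 2^8 = -1 * 256 = -256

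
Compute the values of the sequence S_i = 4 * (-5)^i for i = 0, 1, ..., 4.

This is a geometric sequence.
i=0: S_0 = 4 * (-5)^0 = 4
i=1: S_1 = 4 * (-5)^1 = -20
i=2: S_2 = 4 * (-5)^2 = 100
i=3: S_3 = 4 * (-5)^3 = -500
i=4: S_4 = 4 * (-5)^4 = 2500
The first 5 terms are: [4, -20, 100, -500, 2500]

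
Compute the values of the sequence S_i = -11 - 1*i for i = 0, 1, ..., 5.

This is an arithmetic sequence.
i=0: S_0 = -11 + -1*0 = -11
i=1: S_1 = -11 + -1*1 = -12
i=2: S_2 = -11 + -1*2 = -13
i=3: S_3 = -11 + -1*3 = -14
i=4: S_4 = -11 + -1*4 = -15
i=5: S_5 = -11 + -1*5 = -16
The first 6 terms are: [-11, -12, -13, -14, -15, -16]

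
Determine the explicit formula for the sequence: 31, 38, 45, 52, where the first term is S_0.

Check differences: 38 - 31 = 7
45 - 38 = 7
Common difference d = 7.
First term a = 31.
Formula: S_i = 31 + 7*i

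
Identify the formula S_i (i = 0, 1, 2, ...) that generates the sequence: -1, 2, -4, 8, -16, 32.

Check ratios: 2 / -1 = -2.0
Common ratio r = -2.
First term a = -1.
Formula: S_i = -1 * (-2)^i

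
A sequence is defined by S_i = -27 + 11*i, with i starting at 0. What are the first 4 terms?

This is an arithmetic sequence.
i=0: S_0 = -27 + 11*0 = -27
i=1: S_1 = -27 + 11*1 = -16
i=2: S_2 = -27 + 11*2 = -5
i=3: S_3 = -27 + 11*3 = 6
The first 4 terms are: [-27, -16, -5, 6]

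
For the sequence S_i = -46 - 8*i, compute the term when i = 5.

S_5 = -46 + -8*5 = -46 + -40 = -86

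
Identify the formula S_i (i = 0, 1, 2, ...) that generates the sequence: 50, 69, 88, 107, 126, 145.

Check differences: 69 - 50 = 19
88 - 69 = 19
Common difference d = 19.
First term a = 50.
Formula: S_i = 50 + 19*i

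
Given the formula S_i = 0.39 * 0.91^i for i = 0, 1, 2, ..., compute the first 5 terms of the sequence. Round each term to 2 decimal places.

This is a geometric sequence.
i=0: S_0 = 0.39 * 0.91^0 = 0.39
i=1: S_1 = 0.39 * 0.91^1 ≈ 0.35
i=2: S_2 = 0.39 * 0.91^2 ≈ 0.32
i=3: S_3 = 0.39 * 0.91^3 ≈ 0.29
i=4: S_4 = 0.39 * 0.91^4 ≈ 0.27
The first 5 terms are: [0.39, 0.35, 0.32, 0.29, 0.27]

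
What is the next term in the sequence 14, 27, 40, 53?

Differences: 27 - 14 = 13
This is an arithmetic sequence with common difference d = 13.
Next term = 53 + 13 = 66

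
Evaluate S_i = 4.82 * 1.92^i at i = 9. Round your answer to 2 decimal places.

S_9 = 4.82 * 1.92^9 ≈ 4.82 * 354.5774 ≈ 1709.06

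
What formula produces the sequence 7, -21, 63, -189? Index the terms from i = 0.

Check ratios: -21 / 7 = -3.0
Common ratio r = -3.
First term a = 7.
Formula: S_i = 7 * (-3)^i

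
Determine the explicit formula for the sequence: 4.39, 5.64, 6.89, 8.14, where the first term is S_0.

Check differences: 5.64 - 4.39 = 1.25
6.89 - 5.64 = 1.25
Common difference d = 1.25.
First term a = 4.39.
Formula: S_i = 4.39 + 1.25*i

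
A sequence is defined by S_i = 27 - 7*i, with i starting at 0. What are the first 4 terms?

This is an arithmetic sequence.
i=0: S_0 = 27 + -7*0 = 27
i=1: S_1 = 27 + -7*1 = 20
i=2: S_2 = 27 + -7*2 = 13
i=3: S_3 = 27 + -7*3 = 6
The first 4 terms are: [27, 20, 13, 6]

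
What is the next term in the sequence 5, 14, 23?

Differences: 14 - 5 = 9
This is an arithmetic sequence with common difference d = 9.
Next term = 23 + 9 = 32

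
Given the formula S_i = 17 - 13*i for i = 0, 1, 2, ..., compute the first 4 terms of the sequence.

This is an arithmetic sequence.
i=0: S_0 = 17 + -13*0 = 17
i=1: S_1 = 17 + -13*1 = 4
i=2: S_2 = 17 + -13*2 = -9
i=3: S_3 = 17 + -13*3 = -22
The first 4 terms are: [17, 4, -9, -22]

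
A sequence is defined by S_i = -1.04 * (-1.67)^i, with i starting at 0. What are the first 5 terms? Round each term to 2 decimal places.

This is a geometric sequence.
i=0: S_0 = -1.04 * (-1.67)^0 = -1.04
i=1: S_1 = -1.04 * (-1.67)^1 ≈ 1.74
i=2: S_2 = -1.04 * (-1.67)^2 ≈ -2.9
i=3: S_3 = -1.04 * (-1.67)^3 ≈ 4.84
i=4: S_4 = -1.04 * (-1.67)^4 ≈ -8.09
The first 5 terms are: [-1.04, 1.74, -2.9, 4.84, -8.09]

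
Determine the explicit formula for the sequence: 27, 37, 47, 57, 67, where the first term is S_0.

Check differences: 37 - 27 = 10
47 - 37 = 10
Common difference d = 10.
First term a = 27.
Formula: S_i = 27 + 10*i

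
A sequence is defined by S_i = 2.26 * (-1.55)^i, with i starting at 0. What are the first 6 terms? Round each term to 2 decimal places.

This is a geometric sequence.
i=0: S_0 = 2.26 * (-1.55)^0 = 2.26
i=1: S_1 = 2.26 * (-1.55)^1 ≈ -3.5
i=2: S_2 = 2.26 * (-1.55)^2 ≈ 5.43
i=3: S_3 = 2.26 * (-1.55)^3 ≈ -8.42
i=4: S_4 = 2.26 * (-1.55)^4 ≈ 13.04
i=5: S_5 = 2.26 * (-1.55)^5 ≈ -20.22
The first 6 terms are: [2.26, -3.5, 5.43, -8.42, 13.04, -20.22]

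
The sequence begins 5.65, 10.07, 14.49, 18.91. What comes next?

Differences: 10.07 - 5.65 = 4.42
This is an arithmetic sequence with common difference d = 4.42.
Next term = 18.91 + 4.42 = 23.33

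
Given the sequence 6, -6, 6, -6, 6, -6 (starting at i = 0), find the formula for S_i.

Check ratios: -6 / 6 = -1.0
Common ratio r = -1.
First term a = 6.
Formula: S_i = 6 * (-1)^i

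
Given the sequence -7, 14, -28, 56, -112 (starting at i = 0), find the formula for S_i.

Check ratios: 14 / -7 = -2.0
Common ratio r = -2.
First term a = -7.
Formula: S_i = -7 * (-2)^i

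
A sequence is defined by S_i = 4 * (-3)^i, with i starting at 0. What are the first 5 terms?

This is a geometric sequence.
i=0: S_0 = 4 * (-3)^0 = 4
i=1: S_1 = 4 * (-3)^1 = -12
i=2: S_2 = 4 * (-3)^2 = 36
i=3: S_3 = 4 * (-3)^3 = -108
i=4: S_4 = 4 * (-3)^4 = 324
The first 5 terms are: [4, -12, 36, -108, 324]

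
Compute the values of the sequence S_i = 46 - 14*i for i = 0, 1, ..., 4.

This is an arithmetic sequence.
i=0: S_0 = 46 + -14*0 = 46
i=1: S_1 = 46 + -14*1 = 32
i=2: S_2 = 46 + -14*2 = 18
i=3: S_3 = 46 + -14*3 = 4
i=4: S_4 = 46 + -14*4 = -10
The first 5 terms are: [46, 32, 18, 4, -10]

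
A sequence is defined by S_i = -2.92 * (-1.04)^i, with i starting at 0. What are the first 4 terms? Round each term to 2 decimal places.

This is a geometric sequence.
i=0: S_0 = -2.92 * (-1.04)^0 = -2.92
i=1: S_1 = -2.92 * (-1.04)^1 ≈ 3.04
i=2: S_2 = -2.92 * (-1.04)^2 ≈ -3.16
i=3: S_3 = -2.92 * (-1.04)^3 ≈ 3.28
The first 4 terms are: [-2.92, 3.04, -3.16, 3.28]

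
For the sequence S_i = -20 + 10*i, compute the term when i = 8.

S_8 = -20 + 10*8 = -20 + 80 = 60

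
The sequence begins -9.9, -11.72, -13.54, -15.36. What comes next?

Differences: -11.72 - -9.9 = -1.82
This is an arithmetic sequence with common difference d = -1.82.
Next term = -15.36 + -1.82 = -17.18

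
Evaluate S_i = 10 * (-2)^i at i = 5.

S_5 = 10 * (-2)^5 = 10 * -32 = -320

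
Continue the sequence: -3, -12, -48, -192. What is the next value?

Ratios: -12 / -3 = 4.0
This is a geometric sequence with common ratio r = 4.
Next term = -192 * 4 = -768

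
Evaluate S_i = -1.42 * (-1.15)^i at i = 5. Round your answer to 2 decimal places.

S_5 = -1.42 * (-1.15)^5 ≈ -1.42 * -2.0114 ≈ 2.86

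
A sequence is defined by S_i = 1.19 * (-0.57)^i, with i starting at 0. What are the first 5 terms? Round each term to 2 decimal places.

This is a geometric sequence.
i=0: S_0 = 1.19 * (-0.57)^0 = 1.19
i=1: S_1 = 1.19 * (-0.57)^1 ≈ -0.68
i=2: S_2 = 1.19 * (-0.57)^2 ≈ 0.39
i=3: S_3 = 1.19 * (-0.57)^3 ≈ -0.22
i=4: S_4 = 1.19 * (-0.57)^4 ≈ 0.13
The first 5 terms are: [1.19, -0.68, 0.39, -0.22, 0.13]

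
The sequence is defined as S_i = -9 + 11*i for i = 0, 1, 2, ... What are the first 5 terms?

This is an arithmetic sequence.
i=0: S_0 = -9 + 11*0 = -9
i=1: S_1 = -9 + 11*1 = 2
i=2: S_2 = -9 + 11*2 = 13
i=3: S_3 = -9 + 11*3 = 24
i=4: S_4 = -9 + 11*4 = 35
The first 5 terms are: [-9, 2, 13, 24, 35]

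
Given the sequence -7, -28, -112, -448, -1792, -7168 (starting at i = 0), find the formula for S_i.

Check ratios: -28 / -7 = 4.0
Common ratio r = 4.
First term a = -7.
Formula: S_i = -7 * 4^i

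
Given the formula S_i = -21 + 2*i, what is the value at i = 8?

S_8 = -21 + 2*8 = -21 + 16 = -5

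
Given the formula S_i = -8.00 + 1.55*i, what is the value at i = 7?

S_7 = -8.0 + 1.55*7 = -8.0 + 10.85 = 2.85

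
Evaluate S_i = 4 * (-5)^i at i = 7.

S_7 = 4 * (-5)^7 = 4 * -78125 = -312500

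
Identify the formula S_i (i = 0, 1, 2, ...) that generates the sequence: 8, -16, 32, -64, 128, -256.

Check ratios: -16 / 8 = -2.0
Common ratio r = -2.
First term a = 8.
Formula: S_i = 8 * (-2)^i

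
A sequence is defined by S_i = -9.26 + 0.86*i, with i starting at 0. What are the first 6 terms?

This is an arithmetic sequence.
i=0: S_0 = -9.26 + 0.86*0 = -9.26
i=1: S_1 = -9.26 + 0.86*1 = -8.4
i=2: S_2 = -9.26 + 0.86*2 = -7.54
i=3: S_3 = -9.26 + 0.86*3 = -6.68
i=4: S_4 = -9.26 + 0.86*4 = -5.82
i=5: S_5 = -9.26 + 0.86*5 = -4.96
The first 6 terms are: [-9.26, -8.4, -7.54, -6.68, -5.82, -4.96]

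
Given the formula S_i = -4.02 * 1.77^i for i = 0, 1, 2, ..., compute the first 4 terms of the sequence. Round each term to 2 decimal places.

This is a geometric sequence.
i=0: S_0 = -4.02 * 1.77^0 = -4.02
i=1: S_1 = -4.02 * 1.77^1 ≈ -7.12
i=2: S_2 = -4.02 * 1.77^2 ≈ -12.59
i=3: S_3 = -4.02 * 1.77^3 ≈ -22.29
The first 4 terms are: [-4.02, -7.12, -12.59, -22.29]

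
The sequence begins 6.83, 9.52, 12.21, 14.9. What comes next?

Differences: 9.52 - 6.83 = 2.69
This is an arithmetic sequence with common difference d = 2.69.
Next term = 14.9 + 2.69 = 17.59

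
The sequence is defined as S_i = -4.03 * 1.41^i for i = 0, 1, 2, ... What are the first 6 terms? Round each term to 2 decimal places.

This is a geometric sequence.
i=0: S_0 = -4.03 * 1.41^0 = -4.03
i=1: S_1 = -4.03 * 1.41^1 ≈ -5.68
i=2: S_2 = -4.03 * 1.41^2 ≈ -8.01
i=3: S_3 = -4.03 * 1.41^3 ≈ -11.3
i=4: S_4 = -4.03 * 1.41^4 ≈ -15.93
i=5: S_5 = -4.03 * 1.41^5 ≈ -22.46
The first 6 terms are: [-4.03, -5.68, -8.01, -11.3, -15.93, -22.46]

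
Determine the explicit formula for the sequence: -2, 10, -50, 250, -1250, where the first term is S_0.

Check ratios: 10 / -2 = -5.0
Common ratio r = -5.
First term a = -2.
Formula: S_i = -2 * (-5)^i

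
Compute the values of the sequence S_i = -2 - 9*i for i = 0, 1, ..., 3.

This is an arithmetic sequence.
i=0: S_0 = -2 + -9*0 = -2
i=1: S_1 = -2 + -9*1 = -11
i=2: S_2 = -2 + -9*2 = -20
i=3: S_3 = -2 + -9*3 = -29
The first 4 terms are: [-2, -11, -20, -29]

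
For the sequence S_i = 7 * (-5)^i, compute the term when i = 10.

S_10 = 7 * (-5)^10 = 7 * 9765625 = 68359375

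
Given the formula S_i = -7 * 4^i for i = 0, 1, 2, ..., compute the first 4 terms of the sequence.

This is a geometric sequence.
i=0: S_0 = -7 * 4^0 = -7
i=1: S_1 = -7 * 4^1 = -28
i=2: S_2 = -7 * 4^2 = -112
i=3: S_3 = -7 * 4^3 = -448
The first 4 terms are: [-7, -28, -112, -448]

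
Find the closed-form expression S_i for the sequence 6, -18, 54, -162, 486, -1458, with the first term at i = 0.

Check ratios: -18 / 6 = -3.0
Common ratio r = -3.
First term a = 6.
Formula: S_i = 6 * (-3)^i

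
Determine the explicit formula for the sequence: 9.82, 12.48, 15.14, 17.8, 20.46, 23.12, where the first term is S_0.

Check differences: 12.48 - 9.82 = 2.66
15.14 - 12.48 = 2.66
Common difference d = 2.66.
First term a = 9.82.
Formula: S_i = 9.82 + 2.66*i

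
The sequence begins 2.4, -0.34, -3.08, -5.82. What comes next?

Differences: -0.34 - 2.4 = -2.74
This is an arithmetic sequence with common difference d = -2.74.
Next term = -5.82 + -2.74 = -8.56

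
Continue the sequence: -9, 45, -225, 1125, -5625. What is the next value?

Ratios: 45 / -9 = -5.0
This is a geometric sequence with common ratio r = -5.
Next term = -5625 * -5 = 28125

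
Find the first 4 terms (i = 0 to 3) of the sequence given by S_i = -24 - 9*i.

This is an arithmetic sequence.
i=0: S_0 = -24 + -9*0 = -24
i=1: S_1 = -24 + -9*1 = -33
i=2: S_2 = -24 + -9*2 = -42
i=3: S_3 = -24 + -9*3 = -51
The first 4 terms are: [-24, -33, -42, -51]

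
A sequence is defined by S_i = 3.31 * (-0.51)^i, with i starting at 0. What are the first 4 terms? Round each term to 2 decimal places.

This is a geometric sequence.
i=0: S_0 = 3.31 * (-0.51)^0 = 3.31
i=1: S_1 = 3.31 * (-0.51)^1 ≈ -1.69
i=2: S_2 = 3.31 * (-0.51)^2 ≈ 0.86
i=3: S_3 = 3.31 * (-0.51)^3 ≈ -0.44
The first 4 terms are: [3.31, -1.69, 0.86, -0.44]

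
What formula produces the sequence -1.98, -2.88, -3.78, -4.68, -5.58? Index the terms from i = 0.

Check differences: -2.88 - -1.98 = -0.9
-3.78 - -2.88 = -0.9
Common difference d = -0.9.
First term a = -1.98.
Formula: S_i = -1.98 - 0.90*i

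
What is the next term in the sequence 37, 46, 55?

Differences: 46 - 37 = 9
This is an arithmetic sequence with common difference d = 9.
Next term = 55 + 9 = 64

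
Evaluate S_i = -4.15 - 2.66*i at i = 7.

S_7 = -4.15 + -2.66*7 = -4.15 + -18.62 = -22.77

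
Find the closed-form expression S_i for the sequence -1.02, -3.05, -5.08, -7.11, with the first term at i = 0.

Check differences: -3.05 - -1.02 = -2.03
-5.08 - -3.05 = -2.03
Common difference d = -2.03.
First term a = -1.02.
Formula: S_i = -1.02 - 2.03*i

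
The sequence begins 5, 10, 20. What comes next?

Ratios: 10 / 5 = 2.0
This is a geometric sequence with common ratio r = 2.
Next term = 20 * 2 = 40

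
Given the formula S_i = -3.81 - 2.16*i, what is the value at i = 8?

S_8 = -3.81 + -2.16*8 = -3.81 + -17.28 = -21.09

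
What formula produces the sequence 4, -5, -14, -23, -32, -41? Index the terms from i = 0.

Check differences: -5 - 4 = -9
-14 - -5 = -9
Common difference d = -9.
First term a = 4.
Formula: S_i = 4 - 9*i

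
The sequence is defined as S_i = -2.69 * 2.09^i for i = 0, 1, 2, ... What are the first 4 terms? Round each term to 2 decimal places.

This is a geometric sequence.
i=0: S_0 = -2.69 * 2.09^0 = -2.69
i=1: S_1 = -2.69 * 2.09^1 ≈ -5.62
i=2: S_2 = -2.69 * 2.09^2 ≈ -11.75
i=3: S_3 = -2.69 * 2.09^3 ≈ -24.56
The first 4 terms are: [-2.69, -5.62, -11.75, -24.56]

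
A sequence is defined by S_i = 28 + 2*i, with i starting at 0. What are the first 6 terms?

This is an arithmetic sequence.
i=0: S_0 = 28 + 2*0 = 28
i=1: S_1 = 28 + 2*1 = 30
i=2: S_2 = 28 + 2*2 = 32
i=3: S_3 = 28 + 2*3 = 34
i=4: S_4 = 28 + 2*4 = 36
i=5: S_5 = 28 + 2*5 = 38
The first 6 terms are: [28, 30, 32, 34, 36, 38]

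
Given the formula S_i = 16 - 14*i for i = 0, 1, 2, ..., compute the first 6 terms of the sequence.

This is an arithmetic sequence.
i=0: S_0 = 16 + -14*0 = 16
i=1: S_1 = 16 + -14*1 = 2
i=2: S_2 = 16 + -14*2 = -12
i=3: S_3 = 16 + -14*3 = -26
i=4: S_4 = 16 + -14*4 = -40
i=5: S_5 = 16 + -14*5 = -54
The first 6 terms are: [16, 2, -12, -26, -40, -54]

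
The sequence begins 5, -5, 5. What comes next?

Ratios: -5 / 5 = -1.0
This is a geometric sequence with common ratio r = -1.
Next term = 5 * -1 = -5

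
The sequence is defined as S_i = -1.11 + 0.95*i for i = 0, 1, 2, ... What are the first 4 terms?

This is an arithmetic sequence.
i=0: S_0 = -1.11 + 0.95*0 = -1.11
i=1: S_1 = -1.11 + 0.95*1 = -0.16
i=2: S_2 = -1.11 + 0.95*2 = 0.79
i=3: S_3 = -1.11 + 0.95*3 = 1.74
The first 4 terms are: [-1.11, -0.16, 0.79, 1.74]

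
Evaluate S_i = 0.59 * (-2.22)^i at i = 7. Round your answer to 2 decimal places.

S_7 = 0.59 * (-2.22)^7 ≈ 0.59 * -265.7485 ≈ -156.79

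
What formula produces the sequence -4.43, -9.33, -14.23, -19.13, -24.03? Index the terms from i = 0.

Check differences: -9.33 - -4.43 = -4.9
-14.23 - -9.33 = -4.9
Common difference d = -4.9.
First term a = -4.43.
Formula: S_i = -4.43 - 4.90*i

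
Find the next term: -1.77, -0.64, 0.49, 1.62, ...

Differences: -0.64 - -1.77 = 1.13
This is an arithmetic sequence with common difference d = 1.13.
Next term = 1.62 + 1.13 = 2.75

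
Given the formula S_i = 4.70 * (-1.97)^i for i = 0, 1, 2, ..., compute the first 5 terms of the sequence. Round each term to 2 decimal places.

This is a geometric sequence.
i=0: S_0 = 4.7 * (-1.97)^0 = 4.7
i=1: S_1 = 4.7 * (-1.97)^1 ≈ -9.26
i=2: S_2 = 4.7 * (-1.97)^2 ≈ 18.24
i=3: S_3 = 4.7 * (-1.97)^3 ≈ -35.93
i=4: S_4 = 4.7 * (-1.97)^4 ≈ 70.79
The first 5 terms are: [4.7, -9.26, 18.24, -35.93, 70.79]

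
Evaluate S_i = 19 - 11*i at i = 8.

S_8 = 19 + -11*8 = 19 + -88 = -69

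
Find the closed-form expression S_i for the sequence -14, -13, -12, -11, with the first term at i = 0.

Check differences: -13 - -14 = 1
-12 - -13 = 1
Common difference d = 1.
First term a = -14.
Formula: S_i = -14 + 1*i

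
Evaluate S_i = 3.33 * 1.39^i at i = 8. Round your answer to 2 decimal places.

S_8 = 3.33 * 1.39^8 ≈ 3.33 * 13.9354 ≈ 46.4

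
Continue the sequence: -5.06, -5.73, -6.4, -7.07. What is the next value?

Differences: -5.73 - -5.06 = -0.67
This is an arithmetic sequence with common difference d = -0.67.
Next term = -7.07 + -0.67 = -7.74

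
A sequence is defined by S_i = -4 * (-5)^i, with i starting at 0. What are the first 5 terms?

This is a geometric sequence.
i=0: S_0 = -4 * (-5)^0 = -4
i=1: S_1 = -4 * (-5)^1 = 20
i=2: S_2 = -4 * (-5)^2 = -100
i=3: S_3 = -4 * (-5)^3 = 500
i=4: S_4 = -4 * (-5)^4 = -2500
The first 5 terms are: [-4, 20, -100, 500, -2500]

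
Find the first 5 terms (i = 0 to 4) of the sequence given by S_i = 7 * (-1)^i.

This is a geometric sequence.
i=0: S_0 = 7 * (-1)^0 = 7
i=1: S_1 = 7 * (-1)^1 = -7
i=2: S_2 = 7 * (-1)^2 = 7
i=3: S_3 = 7 * (-1)^3 = -7
i=4: S_4 = 7 * (-1)^4 = 7
The first 5 terms are: [7, -7, 7, -7, 7]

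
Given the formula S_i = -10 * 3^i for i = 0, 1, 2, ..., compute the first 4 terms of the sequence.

This is a geometric sequence.
i=0: S_0 = -10 * 3^0 = -10
i=1: S_1 = -10 * 3^1 = -30
i=2: S_2 = -10 * 3^2 = -90
i=3: S_3 = -10 * 3^3 = -270
The first 4 terms are: [-10, -30, -90, -270]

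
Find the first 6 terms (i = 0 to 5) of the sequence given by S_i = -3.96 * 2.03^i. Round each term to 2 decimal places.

This is a geometric sequence.
i=0: S_0 = -3.96 * 2.03^0 = -3.96
i=1: S_1 = -3.96 * 2.03^1 ≈ -8.04
i=2: S_2 = -3.96 * 2.03^2 ≈ -16.32
i=3: S_3 = -3.96 * 2.03^3 ≈ -33.13
i=4: S_4 = -3.96 * 2.03^4 ≈ -67.25
i=5: S_5 = -3.96 * 2.03^5 ≈ -136.51
The first 6 terms are: [-3.96, -8.04, -16.32, -33.13, -67.25, -136.51]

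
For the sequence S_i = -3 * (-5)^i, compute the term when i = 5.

S_5 = -3 * (-5)^5 = -3 * -3125 = 9375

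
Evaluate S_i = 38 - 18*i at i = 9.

S_9 = 38 + -18*9 = 38 + -162 = -124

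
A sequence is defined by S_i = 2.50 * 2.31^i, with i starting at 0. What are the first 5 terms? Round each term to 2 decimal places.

This is a geometric sequence.
i=0: S_0 = 2.5 * 2.31^0 = 2.5
i=1: S_1 = 2.5 * 2.31^1 ≈ 5.78
i=2: S_2 = 2.5 * 2.31^2 ≈ 13.34
i=3: S_3 = 2.5 * 2.31^3 ≈ 30.82
i=4: S_4 = 2.5 * 2.31^4 ≈ 71.18
The first 5 terms are: [2.5, 5.78, 13.34, 30.82, 71.18]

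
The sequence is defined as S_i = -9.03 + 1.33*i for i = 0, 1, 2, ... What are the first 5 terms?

This is an arithmetic sequence.
i=0: S_0 = -9.03 + 1.33*0 = -9.03
i=1: S_1 = -9.03 + 1.33*1 = -7.7
i=2: S_2 = -9.03 + 1.33*2 = -6.37
i=3: S_3 = -9.03 + 1.33*3 = -5.04
i=4: S_4 = -9.03 + 1.33*4 = -3.71
The first 5 terms are: [-9.03, -7.7, -6.37, -5.04, -3.71]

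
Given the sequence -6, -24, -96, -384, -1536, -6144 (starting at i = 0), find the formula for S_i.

Check ratios: -24 / -6 = 4.0
Common ratio r = 4.
First term a = -6.
Formula: S_i = -6 * 4^i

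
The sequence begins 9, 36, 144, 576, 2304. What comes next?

Ratios: 36 / 9 = 4.0
This is a geometric sequence with common ratio r = 4.
Next term = 2304 * 4 = 9216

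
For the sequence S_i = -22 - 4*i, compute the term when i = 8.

S_8 = -22 + -4*8 = -22 + -32 = -54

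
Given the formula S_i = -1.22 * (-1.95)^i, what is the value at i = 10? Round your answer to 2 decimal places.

S_10 = -1.22 * (-1.95)^10 ≈ -1.22 * 794.9615 ≈ -969.85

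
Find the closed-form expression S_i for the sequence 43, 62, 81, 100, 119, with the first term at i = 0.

Check differences: 62 - 43 = 19
81 - 62 = 19
Common difference d = 19.
First term a = 43.
Formula: S_i = 43 + 19*i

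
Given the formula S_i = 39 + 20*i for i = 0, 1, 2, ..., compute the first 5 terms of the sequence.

This is an arithmetic sequence.
i=0: S_0 = 39 + 20*0 = 39
i=1: S_1 = 39 + 20*1 = 59
i=2: S_2 = 39 + 20*2 = 79
i=3: S_3 = 39 + 20*3 = 99
i=4: S_4 = 39 + 20*4 = 119
The first 5 terms are: [39, 59, 79, 99, 119]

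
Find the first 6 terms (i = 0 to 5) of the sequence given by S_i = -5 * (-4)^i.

This is a geometric sequence.
i=0: S_0 = -5 * (-4)^0 = -5
i=1: S_1 = -5 * (-4)^1 = 20
i=2: S_2 = -5 * (-4)^2 = -80
i=3: S_3 = -5 * (-4)^3 = 320
i=4: S_4 = -5 * (-4)^4 = -1280
i=5: S_5 = -5 * (-4)^5 = 5120
The first 6 terms are: [-5, 20, -80, 320, -1280, 5120]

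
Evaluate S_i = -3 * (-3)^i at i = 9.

S_9 = -3 * (-3)^9 = -3 * -19683 = 59049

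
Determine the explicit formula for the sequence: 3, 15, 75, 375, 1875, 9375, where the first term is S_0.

Check ratios: 15 / 3 = 5.0
Common ratio r = 5.
First term a = 3.
Formula: S_i = 3 * 5^i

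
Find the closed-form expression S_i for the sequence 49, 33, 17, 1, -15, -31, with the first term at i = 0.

Check differences: 33 - 49 = -16
17 - 33 = -16
Common difference d = -16.
First term a = 49.
Formula: S_i = 49 - 16*i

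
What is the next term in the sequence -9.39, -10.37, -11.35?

Differences: -10.37 - -9.39 = -0.98
This is an arithmetic sequence with common difference d = -0.98.
Next term = -11.35 + -0.98 = -12.33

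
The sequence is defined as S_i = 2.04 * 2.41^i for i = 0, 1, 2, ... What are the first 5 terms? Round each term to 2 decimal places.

This is a geometric sequence.
i=0: S_0 = 2.04 * 2.41^0 = 2.04
i=1: S_1 = 2.04 * 2.41^1 ≈ 4.92
i=2: S_2 = 2.04 * 2.41^2 ≈ 11.85
i=3: S_3 = 2.04 * 2.41^3 ≈ 28.55
i=4: S_4 = 2.04 * 2.41^4 ≈ 68.82
The first 5 terms are: [2.04, 4.92, 11.85, 28.55, 68.82]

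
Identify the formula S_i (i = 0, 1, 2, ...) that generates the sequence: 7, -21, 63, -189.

Check ratios: -21 / 7 = -3.0
Common ratio r = -3.
First term a = 7.
Formula: S_i = 7 * (-3)^i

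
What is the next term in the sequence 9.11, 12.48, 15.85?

Differences: 12.48 - 9.11 = 3.37
This is an arithmetic sequence with common difference d = 3.37.
Next term = 15.85 + 3.37 = 19.22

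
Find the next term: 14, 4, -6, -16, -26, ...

Differences: 4 - 14 = -10
This is an arithmetic sequence with common difference d = -10.
Next term = -26 + -10 = -36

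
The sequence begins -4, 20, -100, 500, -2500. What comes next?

Ratios: 20 / -4 = -5.0
This is a geometric sequence with common ratio r = -5.
Next term = -2500 * -5 = 12500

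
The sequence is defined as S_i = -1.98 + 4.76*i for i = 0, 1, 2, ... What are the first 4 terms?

This is an arithmetic sequence.
i=0: S_0 = -1.98 + 4.76*0 = -1.98
i=1: S_1 = -1.98 + 4.76*1 = 2.78
i=2: S_2 = -1.98 + 4.76*2 = 7.54
i=3: S_3 = -1.98 + 4.76*3 = 12.3
The first 4 terms are: [-1.98, 2.78, 7.54, 12.3]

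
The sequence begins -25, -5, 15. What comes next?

Differences: -5 - -25 = 20
This is an arithmetic sequence with common difference d = 20.
Next term = 15 + 20 = 35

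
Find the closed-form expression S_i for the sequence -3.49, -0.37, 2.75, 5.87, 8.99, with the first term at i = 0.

Check differences: -0.37 - -3.49 = 3.12
2.75 - -0.37 = 3.12
Common difference d = 3.12.
First term a = -3.49.
Formula: S_i = -3.49 + 3.12*i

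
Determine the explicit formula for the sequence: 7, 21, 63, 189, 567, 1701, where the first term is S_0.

Check ratios: 21 / 7 = 3.0
Common ratio r = 3.
First term a = 7.
Formula: S_i = 7 * 3^i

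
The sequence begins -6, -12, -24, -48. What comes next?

Ratios: -12 / -6 = 2.0
This is a geometric sequence with common ratio r = 2.
Next term = -48 * 2 = -96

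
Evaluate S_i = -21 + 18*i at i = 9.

S_9 = -21 + 18*9 = -21 + 162 = 141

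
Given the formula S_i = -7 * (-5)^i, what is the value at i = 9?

S_9 = -7 * (-5)^9 = -7 * -1953125 = 13671875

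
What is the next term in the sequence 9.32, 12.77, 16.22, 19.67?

Differences: 12.77 - 9.32 = 3.45
This is an arithmetic sequence with common difference d = 3.45.
Next term = 19.67 + 3.45 = 23.12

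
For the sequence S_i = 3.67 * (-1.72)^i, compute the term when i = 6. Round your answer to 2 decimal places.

S_6 = 3.67 * (-1.72)^6 ≈ 3.67 * 25.8923 ≈ 95.02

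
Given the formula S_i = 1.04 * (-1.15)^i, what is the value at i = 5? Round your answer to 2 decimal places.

S_5 = 1.04 * (-1.15)^5 ≈ 1.04 * -2.0114 ≈ -2.09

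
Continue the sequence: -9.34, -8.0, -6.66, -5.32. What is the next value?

Differences: -8.0 - -9.34 = 1.34
This is an arithmetic sequence with common difference d = 1.34.
Next term = -5.32 + 1.34 = -3.98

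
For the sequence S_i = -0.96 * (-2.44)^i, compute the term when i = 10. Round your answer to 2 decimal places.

S_10 = -0.96 * (-2.44)^10 ≈ -0.96 * 7479.9426 ≈ -7180.74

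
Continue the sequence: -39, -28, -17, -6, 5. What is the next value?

Differences: -28 - -39 = 11
This is an arithmetic sequence with common difference d = 11.
Next term = 5 + 11 = 16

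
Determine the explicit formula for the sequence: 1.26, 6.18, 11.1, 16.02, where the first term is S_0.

Check differences: 6.18 - 1.26 = 4.92
11.1 - 6.18 = 4.92
Common difference d = 4.92.
First term a = 1.26.
Formula: S_i = 1.26 + 4.92*i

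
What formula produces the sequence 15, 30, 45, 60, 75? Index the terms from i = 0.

Check differences: 30 - 15 = 15
45 - 30 = 15
Common difference d = 15.
First term a = 15.
Formula: S_i = 15 + 15*i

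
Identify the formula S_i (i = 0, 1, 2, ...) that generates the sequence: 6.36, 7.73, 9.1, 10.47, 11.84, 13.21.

Check differences: 7.73 - 6.36 = 1.37
9.1 - 7.73 = 1.37
Common difference d = 1.37.
First term a = 6.36.
Formula: S_i = 6.36 + 1.37*i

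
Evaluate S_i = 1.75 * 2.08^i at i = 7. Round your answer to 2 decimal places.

S_7 = 1.75 * 2.08^7 ≈ 1.75 * 168.4393 ≈ 294.77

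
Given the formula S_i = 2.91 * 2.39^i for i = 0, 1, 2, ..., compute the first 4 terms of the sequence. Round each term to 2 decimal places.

This is a geometric sequence.
i=0: S_0 = 2.91 * 2.39^0 = 2.91
i=1: S_1 = 2.91 * 2.39^1 ≈ 6.95
i=2: S_2 = 2.91 * 2.39^2 ≈ 16.62
i=3: S_3 = 2.91 * 2.39^3 ≈ 39.73
The first 4 terms are: [2.91, 6.95, 16.62, 39.73]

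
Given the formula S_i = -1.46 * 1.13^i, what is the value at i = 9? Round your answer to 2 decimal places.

S_9 = -1.46 * 1.13^9 ≈ -1.46 * 3.004 ≈ -4.39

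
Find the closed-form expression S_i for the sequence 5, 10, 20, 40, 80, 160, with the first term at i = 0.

Check ratios: 10 / 5 = 2.0
Common ratio r = 2.
First term a = 5.
Formula: S_i = 5 * 2^i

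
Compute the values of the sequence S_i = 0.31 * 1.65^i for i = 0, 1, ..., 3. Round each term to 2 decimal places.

This is a geometric sequence.
i=0: S_0 = 0.31 * 1.65^0 = 0.31
i=1: S_1 = 0.31 * 1.65^1 ≈ 0.51
i=2: S_2 = 0.31 * 1.65^2 ≈ 0.84
i=3: S_3 = 0.31 * 1.65^3 ≈ 1.39
The first 4 terms are: [0.31, 0.51, 0.84, 1.39]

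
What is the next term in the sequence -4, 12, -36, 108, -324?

Ratios: 12 / -4 = -3.0
This is a geometric sequence with common ratio r = -3.
Next term = -324 * -3 = 972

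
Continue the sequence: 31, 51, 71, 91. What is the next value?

Differences: 51 - 31 = 20
This is an arithmetic sequence with common difference d = 20.
Next term = 91 + 20 = 111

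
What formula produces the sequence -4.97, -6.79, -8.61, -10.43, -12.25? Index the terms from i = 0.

Check differences: -6.79 - -4.97 = -1.82
-8.61 - -6.79 = -1.82
Common difference d = -1.82.
First term a = -4.97.
Formula: S_i = -4.97 - 1.82*i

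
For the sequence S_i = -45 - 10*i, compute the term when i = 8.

S_8 = -45 + -10*8 = -45 + -80 = -125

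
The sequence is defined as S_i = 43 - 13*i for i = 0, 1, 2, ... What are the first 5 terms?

This is an arithmetic sequence.
i=0: S_0 = 43 + -13*0 = 43
i=1: S_1 = 43 + -13*1 = 30
i=2: S_2 = 43 + -13*2 = 17
i=3: S_3 = 43 + -13*3 = 4
i=4: S_4 = 43 + -13*4 = -9
The first 5 terms are: [43, 30, 17, 4, -9]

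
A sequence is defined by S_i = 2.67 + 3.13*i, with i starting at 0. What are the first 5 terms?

This is an arithmetic sequence.
i=0: S_0 = 2.67 + 3.13*0 = 2.67
i=1: S_1 = 2.67 + 3.13*1 = 5.8
i=2: S_2 = 2.67 + 3.13*2 = 8.93
i=3: S_3 = 2.67 + 3.13*3 = 12.06
i=4: S_4 = 2.67 + 3.13*4 = 15.19
The first 5 terms are: [2.67, 5.8, 8.93, 12.06, 15.19]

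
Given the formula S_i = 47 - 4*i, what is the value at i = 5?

S_5 = 47 + -4*5 = 47 + -20 = 27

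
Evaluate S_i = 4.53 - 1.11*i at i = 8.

S_8 = 4.53 + -1.11*8 = 4.53 + -8.88 = -4.35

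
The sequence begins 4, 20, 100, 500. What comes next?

Ratios: 20 / 4 = 5.0
This is a geometric sequence with common ratio r = 5.
Next term = 500 * 5 = 2500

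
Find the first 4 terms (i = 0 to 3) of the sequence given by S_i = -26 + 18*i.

This is an arithmetic sequence.
i=0: S_0 = -26 + 18*0 = -26
i=1: S_1 = -26 + 18*1 = -8
i=2: S_2 = -26 + 18*2 = 10
i=3: S_3 = -26 + 18*3 = 28
The first 4 terms are: [-26, -8, 10, 28]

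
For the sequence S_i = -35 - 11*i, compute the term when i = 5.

S_5 = -35 + -11*5 = -35 + -55 = -90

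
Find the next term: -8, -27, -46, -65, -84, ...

Differences: -27 - -8 = -19
This is an arithmetic sequence with common difference d = -19.
Next term = -84 + -19 = -103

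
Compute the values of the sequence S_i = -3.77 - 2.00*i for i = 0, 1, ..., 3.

This is an arithmetic sequence.
i=0: S_0 = -3.77 + -2.0*0 = -3.77
i=1: S_1 = -3.77 + -2.0*1 = -5.77
i=2: S_2 = -3.77 + -2.0*2 = -7.77
i=3: S_3 = -3.77 + -2.0*3 = -9.77
The first 4 terms are: [-3.77, -5.77, -7.77, -9.77]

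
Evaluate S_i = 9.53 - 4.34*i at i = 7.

S_7 = 9.53 + -4.34*7 = 9.53 + -30.38 = -20.85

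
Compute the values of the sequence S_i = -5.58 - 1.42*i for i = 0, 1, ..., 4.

This is an arithmetic sequence.
i=0: S_0 = -5.58 + -1.42*0 = -5.58
i=1: S_1 = -5.58 + -1.42*1 = -7.0
i=2: S_2 = -5.58 + -1.42*2 = -8.42
i=3: S_3 = -5.58 + -1.42*3 = -9.84
i=4: S_4 = -5.58 + -1.42*4 = -11.26
The first 5 terms are: [-5.58, -7.0, -8.42, -9.84, -11.26]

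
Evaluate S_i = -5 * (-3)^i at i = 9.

S_9 = -5 * (-3)^9 = -5 * -19683 = 98415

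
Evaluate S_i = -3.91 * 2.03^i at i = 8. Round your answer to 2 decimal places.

S_8 = -3.91 * 2.03^8 ≈ -3.91 * 288.3821 ≈ -1127.57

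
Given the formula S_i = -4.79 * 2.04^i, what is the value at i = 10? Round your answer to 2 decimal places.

S_10 = -4.79 * 2.04^10 ≈ -4.79 * 1248.2503 ≈ -5979.12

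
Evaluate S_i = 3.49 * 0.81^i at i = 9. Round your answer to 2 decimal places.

S_9 = 3.49 * 0.81^9 ≈ 3.49 * 0.1501 ≈ 0.52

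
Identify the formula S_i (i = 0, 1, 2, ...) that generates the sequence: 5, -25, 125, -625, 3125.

Check ratios: -25 / 5 = -5.0
Common ratio r = -5.
First term a = 5.
Formula: S_i = 5 * (-5)^i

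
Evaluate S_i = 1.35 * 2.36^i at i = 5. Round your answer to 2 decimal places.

S_5 = 1.35 * 2.36^5 ≈ 1.35 * 73.2082 ≈ 98.83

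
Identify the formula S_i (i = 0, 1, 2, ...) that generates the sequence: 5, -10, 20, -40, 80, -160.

Check ratios: -10 / 5 = -2.0
Common ratio r = -2.
First term a = 5.
Formula: S_i = 5 * (-2)^i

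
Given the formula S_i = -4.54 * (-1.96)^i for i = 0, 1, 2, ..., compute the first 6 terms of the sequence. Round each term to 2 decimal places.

This is a geometric sequence.
i=0: S_0 = -4.54 * (-1.96)^0 = -4.54
i=1: S_1 = -4.54 * (-1.96)^1 ≈ 8.9
i=2: S_2 = -4.54 * (-1.96)^2 ≈ -17.44
i=3: S_3 = -4.54 * (-1.96)^3 ≈ 34.18
i=4: S_4 = -4.54 * (-1.96)^4 ≈ -67.0
i=5: S_5 = -4.54 * (-1.96)^5 ≈ 131.32
The first 6 terms are: [-4.54, 8.9, -17.44, 34.18, -67.0, 131.32]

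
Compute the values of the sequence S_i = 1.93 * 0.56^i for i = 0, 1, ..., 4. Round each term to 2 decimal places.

This is a geometric sequence.
i=0: S_0 = 1.93 * 0.56^0 = 1.93
i=1: S_1 = 1.93 * 0.56^1 ≈ 1.08
i=2: S_2 = 1.93 * 0.56^2 ≈ 0.61
i=3: S_3 = 1.93 * 0.56^3 ≈ 0.34
i=4: S_4 = 1.93 * 0.56^4 ≈ 0.19
The first 5 terms are: [1.93, 1.08, 0.61, 0.34, 0.19]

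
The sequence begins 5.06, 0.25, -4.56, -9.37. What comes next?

Differences: 0.25 - 5.06 = -4.81
This is an arithmetic sequence with common difference d = -4.81.
Next term = -9.37 + -4.81 = -14.18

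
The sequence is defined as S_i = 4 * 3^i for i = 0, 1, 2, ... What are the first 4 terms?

This is a geometric sequence.
i=0: S_0 = 4 * 3^0 = 4
i=1: S_1 = 4 * 3^1 = 12
i=2: S_2 = 4 * 3^2 = 36
i=3: S_3 = 4 * 3^3 = 108
The first 4 terms are: [4, 12, 36, 108]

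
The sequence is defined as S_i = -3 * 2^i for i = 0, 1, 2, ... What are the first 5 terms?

This is a geometric sequence.
i=0: S_0 = -3 * 2^0 = -3
i=1: S_1 = -3 * 2^1 = -6
i=2: S_2 = -3 * 2^2 = -12
i=3: S_3 = -3 * 2^3 = -24
i=4: S_4 = -3 * 2^4 = -48
The first 5 terms are: [-3, -6, -12, -24, -48]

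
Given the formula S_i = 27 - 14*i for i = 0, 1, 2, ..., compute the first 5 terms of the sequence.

This is an arithmetic sequence.
i=0: S_0 = 27 + -14*0 = 27
i=1: S_1 = 27 + -14*1 = 13
i=2: S_2 = 27 + -14*2 = -1
i=3: S_3 = 27 + -14*3 = -15
i=4: S_4 = 27 + -14*4 = -29
The first 5 terms are: [27, 13, -1, -15, -29]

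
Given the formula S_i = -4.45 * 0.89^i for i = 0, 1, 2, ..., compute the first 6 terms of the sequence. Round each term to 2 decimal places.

This is a geometric sequence.
i=0: S_0 = -4.45 * 0.89^0 = -4.45
i=1: S_1 = -4.45 * 0.89^1 ≈ -3.96
i=2: S_2 = -4.45 * 0.89^2 ≈ -3.52
i=3: S_3 = -4.45 * 0.89^3 ≈ -3.14
i=4: S_4 = -4.45 * 0.89^4 ≈ -2.79
i=5: S_5 = -4.45 * 0.89^5 ≈ -2.48
The first 6 terms are: [-4.45, -3.96, -3.52, -3.14, -2.79, -2.48]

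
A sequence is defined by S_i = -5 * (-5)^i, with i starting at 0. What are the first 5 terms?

This is a geometric sequence.
i=0: S_0 = -5 * (-5)^0 = -5
i=1: S_1 = -5 * (-5)^1 = 25
i=2: S_2 = -5 * (-5)^2 = -125
i=3: S_3 = -5 * (-5)^3 = 625
i=4: S_4 = -5 * (-5)^4 = -3125
The first 5 terms are: [-5, 25, -125, 625, -3125]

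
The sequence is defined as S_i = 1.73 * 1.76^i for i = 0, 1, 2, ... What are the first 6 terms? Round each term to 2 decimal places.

This is a geometric sequence.
i=0: S_0 = 1.73 * 1.76^0 = 1.73
i=1: S_1 = 1.73 * 1.76^1 ≈ 3.04
i=2: S_2 = 1.73 * 1.76^2 ≈ 5.36
i=3: S_3 = 1.73 * 1.76^3 ≈ 9.43
i=4: S_4 = 1.73 * 1.76^4 ≈ 16.6
i=5: S_5 = 1.73 * 1.76^5 ≈ 29.22
The first 6 terms are: [1.73, 3.04, 5.36, 9.43, 16.6, 29.22]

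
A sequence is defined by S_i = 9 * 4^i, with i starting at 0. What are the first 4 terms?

This is a geometric sequence.
i=0: S_0 = 9 * 4^0 = 9
i=1: S_1 = 9 * 4^1 = 36
i=2: S_2 = 9 * 4^2 = 144
i=3: S_3 = 9 * 4^3 = 576
The first 4 terms are: [9, 36, 144, 576]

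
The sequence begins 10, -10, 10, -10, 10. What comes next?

Ratios: -10 / 10 = -1.0
This is a geometric sequence with common ratio r = -1.
Next term = 10 * -1 = -10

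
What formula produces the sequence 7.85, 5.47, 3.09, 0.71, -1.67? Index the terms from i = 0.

Check differences: 5.47 - 7.85 = -2.38
3.09 - 5.47 = -2.38
Common difference d = -2.38.
First term a = 7.85.
Formula: S_i = 7.85 - 2.38*i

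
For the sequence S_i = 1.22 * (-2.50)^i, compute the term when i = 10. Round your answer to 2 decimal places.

S_10 = 1.22 * (-2.5)^10 ≈ 1.22 * 9536.7432 ≈ 11634.83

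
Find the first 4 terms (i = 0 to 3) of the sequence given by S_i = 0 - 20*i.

This is an arithmetic sequence.
i=0: S_0 = 0 + -20*0 = 0
i=1: S_1 = 0 + -20*1 = -20
i=2: S_2 = 0 + -20*2 = -40
i=3: S_3 = 0 + -20*3 = -60
The first 4 terms are: [0, -20, -40, -60]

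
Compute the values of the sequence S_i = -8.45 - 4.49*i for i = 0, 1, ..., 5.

This is an arithmetic sequence.
i=0: S_0 = -8.45 + -4.49*0 = -8.45
i=1: S_1 = -8.45 + -4.49*1 = -12.94
i=2: S_2 = -8.45 + -4.49*2 = -17.43
i=3: S_3 = -8.45 + -4.49*3 = -21.92
i=4: S_4 = -8.45 + -4.49*4 = -26.41
i=5: S_5 = -8.45 + -4.49*5 = -30.9
The first 6 terms are: [-8.45, -12.94, -17.43, -21.92, -26.41, -30.9]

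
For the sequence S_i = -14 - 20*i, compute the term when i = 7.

S_7 = -14 + -20*7 = -14 + -140 = -154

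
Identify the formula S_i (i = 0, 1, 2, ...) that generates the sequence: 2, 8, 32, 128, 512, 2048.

Check ratios: 8 / 2 = 4.0
Common ratio r = 4.
First term a = 2.
Formula: S_i = 2 * 4^i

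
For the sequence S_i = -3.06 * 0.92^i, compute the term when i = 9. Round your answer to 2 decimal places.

S_9 = -3.06 * 0.92^9 ≈ -3.06 * 0.4722 ≈ -1.44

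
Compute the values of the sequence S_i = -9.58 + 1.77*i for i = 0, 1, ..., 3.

This is an arithmetic sequence.
i=0: S_0 = -9.58 + 1.77*0 = -9.58
i=1: S_1 = -9.58 + 1.77*1 = -7.81
i=2: S_2 = -9.58 + 1.77*2 = -6.04
i=3: S_3 = -9.58 + 1.77*3 = -4.27
The first 4 terms are: [-9.58, -7.81, -6.04, -4.27]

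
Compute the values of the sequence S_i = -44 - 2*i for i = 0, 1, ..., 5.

This is an arithmetic sequence.
i=0: S_0 = -44 + -2*0 = -44
i=1: S_1 = -44 + -2*1 = -46
i=2: S_2 = -44 + -2*2 = -48
i=3: S_3 = -44 + -2*3 = -50
i=4: S_4 = -44 + -2*4 = -52
i=5: S_5 = -44 + -2*5 = -54
The first 6 terms are: [-44, -46, -48, -50, -52, -54]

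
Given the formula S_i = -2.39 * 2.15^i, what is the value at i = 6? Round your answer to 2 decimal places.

S_6 = -2.39 * 2.15^6 ≈ -2.39 * 98.7713 ≈ -236.06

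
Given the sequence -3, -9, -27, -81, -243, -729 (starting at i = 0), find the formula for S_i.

Check ratios: -9 / -3 = 3.0
Common ratio r = 3.
First term a = -3.
Formula: S_i = -3 * 3^i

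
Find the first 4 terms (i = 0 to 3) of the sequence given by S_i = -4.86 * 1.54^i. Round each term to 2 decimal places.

This is a geometric sequence.
i=0: S_0 = -4.86 * 1.54^0 = -4.86
i=1: S_1 = -4.86 * 1.54^1 ≈ -7.48
i=2: S_2 = -4.86 * 1.54^2 ≈ -11.53
i=3: S_3 = -4.86 * 1.54^3 ≈ -17.75
The first 4 terms are: [-4.86, -7.48, -11.53, -17.75]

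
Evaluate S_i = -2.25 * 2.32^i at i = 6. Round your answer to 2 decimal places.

S_6 = -2.25 * 2.32^6 ≈ -2.25 * 155.9294 ≈ -350.84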